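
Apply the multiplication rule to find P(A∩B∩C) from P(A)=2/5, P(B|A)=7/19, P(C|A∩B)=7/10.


P(A∩B∩C) = P(A) * P(B|A) * P(C|A∩B)
= 2/5 * 7/19 * 7/10
= 14/95 * 7/10 = 49/475

49/475


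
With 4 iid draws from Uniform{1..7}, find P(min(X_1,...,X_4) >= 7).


P(min >= 7) = P(all X_i >= 7) = (P(X_1 >= 7))^4
= (1/7)^4 = 1/2401

1/2401


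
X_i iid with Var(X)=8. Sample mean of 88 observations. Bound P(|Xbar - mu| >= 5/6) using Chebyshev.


Var(Xbar) = Var(X)/n = 8/88
Chebyshev: P(|Xbar-mu| >= 5/6) <= Var(Xbar)/(5/6)^2 = (1/11)/(25/36) = 36/275

36/275


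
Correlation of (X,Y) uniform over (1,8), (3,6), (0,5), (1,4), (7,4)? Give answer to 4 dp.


Cov(X,Y) = -1.3600, Var(X) = 6.2400, Var(Y) = 2.2400
rho = Cov/(sqrt(VarX)*sqrt(VarY)) = -0.3638

-0.3638


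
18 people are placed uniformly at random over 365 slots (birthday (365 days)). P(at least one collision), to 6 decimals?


P(all different) = prod((365-i)/365 for i=0..17) = 0.653089
P(at least one match) = 1 - 0.653089 = 0.346911

0.346911


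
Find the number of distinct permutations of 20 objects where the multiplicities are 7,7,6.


20! = 2432902008176640000
Denominator: 7!=5040 * 7!=5040 * 6!=720
Coefficient = 2432902008176640000 / 18289152000 = 133024320

133024320


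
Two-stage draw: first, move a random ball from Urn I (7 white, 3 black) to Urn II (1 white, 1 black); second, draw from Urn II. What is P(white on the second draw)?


P(transfer white) = 7/10; P(transfer black) = 3/10
If white transferred: Urn II has 2 white of 3, so P(white|white moved) = 2/3
If black transferred: Urn II has 1 white of 3, so P(white|black moved) = 1/3
By total probability: P(white) = 7/10*2/3 + 3/10*1/3 = 17/30

17/30


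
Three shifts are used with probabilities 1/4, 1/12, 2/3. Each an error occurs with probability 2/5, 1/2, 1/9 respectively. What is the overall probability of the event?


P(A) = P(A|B1)P(B1) + P(A|B2)P(B2) + P(A|B3)P(B3)
= 2/5*1/4 + 1/2*1/12 + 1/9*2/3
= 1/10 + 1/24 + 2/27 = 233/1080

233/1080


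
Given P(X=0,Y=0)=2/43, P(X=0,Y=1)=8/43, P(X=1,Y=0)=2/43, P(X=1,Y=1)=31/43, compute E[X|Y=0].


P(Y=0) = 4/43
E[X|Y=0] = (0*2 + 1*2)/4 = 2/4 = 1/2

1/2


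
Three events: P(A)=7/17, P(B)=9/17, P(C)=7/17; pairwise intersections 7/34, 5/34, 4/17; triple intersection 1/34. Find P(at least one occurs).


P(A∪B∪C) = P(A)+P(B)+P(C) - P(AB)-P(AC)-P(BC) + P(ABC)
= 7/17+9/17+7/17 - 7/34-5/34-4/17 + 1/34
= 27/34

27/34


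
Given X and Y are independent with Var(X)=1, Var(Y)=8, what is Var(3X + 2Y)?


Independence => Cov(X,Y)=0
Var(3X + 2Y) = 3^2*Var(X) + 2^2*Var(Y)
= 9*1 + 4*8 = 41

41


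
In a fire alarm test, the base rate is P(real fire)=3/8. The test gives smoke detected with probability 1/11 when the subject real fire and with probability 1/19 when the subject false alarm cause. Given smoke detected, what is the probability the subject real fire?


P(A) = P(A|B)P(B) + P(A|B')P(B') = 1/11*3/8 + 1/19*5/8 = 14/209
P(B|A) = P(A|B)P(B)/P(A) = (3/88)/(14/209) = 57/112

57/112


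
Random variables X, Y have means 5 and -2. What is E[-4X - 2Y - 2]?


E[-4X - 2Y - 2] = -4*E[X] - 2*E[Y] - 2
= (-4)*(5) + (-2)*(-2) + (-2)
= -20 + 4 - 2 = -18

-18


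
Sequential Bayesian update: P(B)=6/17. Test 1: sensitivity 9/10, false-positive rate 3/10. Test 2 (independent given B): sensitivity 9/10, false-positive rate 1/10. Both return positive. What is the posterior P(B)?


After test 1: P(+) = 9/10*6/17 + 3/10*11/17 = 87/170
P(B|+) = (27/85)/(87/170) = 18/29
After test 2 (use post1 as new prior): P(+) = 9/10*18/29 + 1/10*11/29 = 173/290
P(B|+,+) = (81/145)/(173/290) = 162/173

162/173


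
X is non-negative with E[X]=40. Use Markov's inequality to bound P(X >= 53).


Markov: P(X >= a) <= E[X]/a
P(X >= 53) <= 40/53

40/53


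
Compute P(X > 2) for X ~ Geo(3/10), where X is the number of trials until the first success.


P(X > 2) = P(first 2 trials all fail) = (1-p)^2 = (7/10)^2 = 49/100

49/100


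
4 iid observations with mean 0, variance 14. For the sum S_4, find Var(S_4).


By independence, Var(S_n) = n*Var(X_1) = 4*14 = 56

56


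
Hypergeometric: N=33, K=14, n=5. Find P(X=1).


P(X=1) = C(14,1)*C(19,4) / C(33,5)
= 14*3876 / 237336
= 54264/237336 = 2261/9889

2261/9889


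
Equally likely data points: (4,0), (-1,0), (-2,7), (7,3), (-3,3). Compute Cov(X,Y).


E[X]=1, E[Y]=13/5, E[XY]=-2/5
Cov(X,Y) = E[XY] - E[X]E[Y] = -2/5 - 1*13/5 = -3

-3


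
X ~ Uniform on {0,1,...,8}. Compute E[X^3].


E[X^3] = (1/9) * sum(x^3 for x=0..8)
= 1296/9 = 144

144


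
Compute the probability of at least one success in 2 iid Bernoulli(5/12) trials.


P(at least one) = 1 - P(none)
P(none) = (1 - 5/12)^2 = (7/12)^2 = 49/144
P(at least one) = 1 - 49/144 = 95/144

95/144


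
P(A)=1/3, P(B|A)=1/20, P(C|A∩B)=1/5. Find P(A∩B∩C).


P(A∩B∩C) = P(A) * P(B|A) * P(C|A∩B)
= 1/3 * 1/20 * 1/5
= 1/60 * 1/5 = 1/300

1/300


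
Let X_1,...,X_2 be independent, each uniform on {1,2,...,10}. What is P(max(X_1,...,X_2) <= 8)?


P(max <= 8) = P(all X_i <= 8) = (P(X_1 <= 8))^2
= (8/10)^2 = (4/5)^2 = 16/25

16/25


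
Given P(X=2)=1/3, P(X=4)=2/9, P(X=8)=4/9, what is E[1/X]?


E[1/X] = sum(g(x)*P(x))
= 1/2*1/3 + 1/4*2/9 + 1/8*4/9
= 5/18

5/18


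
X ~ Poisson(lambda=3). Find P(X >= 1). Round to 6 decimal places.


P(X>=1) = 1 - P(X<=0) = 1 - (e^(-3)*3^0/0!)
≈ 1 - 0.0497870684 = 0.9502129316
≈ 0.950213

0.950213


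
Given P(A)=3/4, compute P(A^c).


P(A') = 1 - P(A) = 1 - 3/4 = 1/4

1/4


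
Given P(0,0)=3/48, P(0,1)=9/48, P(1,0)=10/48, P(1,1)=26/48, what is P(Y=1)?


P(Y=1) = P(0,1)+P(1,1) = 9/48 + 26/48 = 35/48

35/48


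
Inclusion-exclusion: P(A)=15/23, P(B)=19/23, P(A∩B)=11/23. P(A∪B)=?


P(A∪B) = P(A) + P(B) - P(A∩B)
= 15/23 + 19/23 - 11/23 = 1

1


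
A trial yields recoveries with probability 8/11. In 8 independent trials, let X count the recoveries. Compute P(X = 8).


P(X=8) = C(8,8) * p^8 * (1-p)^0
= 1 * 16777216/214358881 * 1
= 16777216/214358881

16777216/214358881


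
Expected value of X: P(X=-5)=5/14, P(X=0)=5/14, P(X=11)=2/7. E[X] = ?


E[X] = sum(x * P(x))
= -5*5/14 + 0*5/14 + 11*2/7
= 19/14

19/14


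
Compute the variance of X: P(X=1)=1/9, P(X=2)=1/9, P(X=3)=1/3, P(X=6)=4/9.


E[X] = 4, E[X^2] = 176/9
Var(X) = E[X^2] - (E[X])^2 = 176/9 - (4)^2 = 32/9

32/9


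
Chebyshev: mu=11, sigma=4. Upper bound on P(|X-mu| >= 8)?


k = 8/4 = 2
Chebyshev: P(|X-mu| >= k*sigma) <= 1/k^2 = 1/2^2 = 1/4

1/4


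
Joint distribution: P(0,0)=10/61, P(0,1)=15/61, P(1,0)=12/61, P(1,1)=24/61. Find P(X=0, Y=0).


Read from table: P(X=0, Y=0) = 10/61

10/61


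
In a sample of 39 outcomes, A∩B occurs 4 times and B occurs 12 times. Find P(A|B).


P(A|B) = P(A∩B)/P(B) = (4/39)/(12/39) = 4/12 = 1/3

1/3


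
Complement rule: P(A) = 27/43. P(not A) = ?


P(A') = 1 - P(A) = 1 - 27/43 = 16/43

16/43


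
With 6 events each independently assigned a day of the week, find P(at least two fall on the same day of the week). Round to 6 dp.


P(all different) = prod((7-i)/7 for i=0..5) = 0.042839
P(at least one match) = 1 - 0.042839 = 0.957161

0.957161


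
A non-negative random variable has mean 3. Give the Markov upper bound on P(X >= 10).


Markov: P(X >= a) <= E[X]/a
P(X >= 10) <= 3/10

3/10


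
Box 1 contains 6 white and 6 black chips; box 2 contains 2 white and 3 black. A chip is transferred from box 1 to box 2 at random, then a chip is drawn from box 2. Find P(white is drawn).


P(transfer white) = 6/12 = 1/2; P(transfer black) = 1/2
If white transferred: Urn II has 3 white of 6, so P(white|white moved) = 1/2
If black transferred: Urn II has 2 white of 6, so P(white|black moved) = 1/3
By total probability: P(white) = 1/2*1/2 + 1/2*1/3 = 5/12

5/12


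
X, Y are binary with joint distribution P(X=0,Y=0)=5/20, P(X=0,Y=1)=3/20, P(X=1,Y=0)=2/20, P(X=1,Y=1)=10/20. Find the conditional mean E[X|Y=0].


P(Y=0) = 7/20
E[X|Y=0] = (0*5 + 1*2)/7 = 2/7

2/7


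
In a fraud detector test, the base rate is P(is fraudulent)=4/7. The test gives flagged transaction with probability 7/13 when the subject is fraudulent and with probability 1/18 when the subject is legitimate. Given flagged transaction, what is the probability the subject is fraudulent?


P(A) = P(A|B)P(B) + P(A|B')P(B') = 7/13*4/7 + 1/18*3/7 = 181/546
P(B|A) = P(A|B)P(B)/P(A) = (4/13)/(181/546) = 168/181

168/181


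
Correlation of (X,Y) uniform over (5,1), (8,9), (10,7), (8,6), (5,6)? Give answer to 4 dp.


Cov(X,Y) = 3.2400, Var(X) = 3.7600, Var(Y) = 6.9600
rho = Cov/(sqrt(VarX)*sqrt(VarY)) = 0.6334

0.6334


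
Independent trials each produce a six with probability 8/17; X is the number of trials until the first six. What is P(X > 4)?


P(X > 4) = P(first 4 trials all fail) = (1-p)^4 = (9/17)^4 = 6561/83521

6561/83521


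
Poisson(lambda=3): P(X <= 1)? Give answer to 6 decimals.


P(X<=1) = e^(-3)*3^0/0! + e^(-3)*3^1/1!
≈ 0.0497870684 + 0.1493612051
= 0.1991482735
≈ 0.199148

0.199148


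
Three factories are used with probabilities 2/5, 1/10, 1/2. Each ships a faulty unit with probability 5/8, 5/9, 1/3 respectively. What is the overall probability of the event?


P(A) = P(A|B1)P(B1) + P(A|B2)P(B2) + P(A|B3)P(B3)
= 5/8*2/5 + 5/9*1/10 + 1/3*1/2
= 1/4 + 1/18 + 1/6 = 17/36

17/36


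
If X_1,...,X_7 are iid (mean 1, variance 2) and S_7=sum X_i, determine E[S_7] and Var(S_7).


E[S_n] = n*mu = 7*1 = 7
Var(S_n) = n*sigma^2 = 7*2 = 14

E[S_7]=7, Var(S_7)=14


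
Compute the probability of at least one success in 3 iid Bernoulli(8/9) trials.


P(at least one) = 1 - P(none)
P(none) = (1 - 8/9)^3 = (1/9)^3 = 1/729
P(at least one) = 1 - 1/729 = 728/729

728/729


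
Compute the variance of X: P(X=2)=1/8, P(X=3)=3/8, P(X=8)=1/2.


E[X] = 43/8, E[X^2] = 287/8
Var(X) = E[X^2] - (E[X])^2 = 287/8 - (43/8)^2 = 447/64

447/64


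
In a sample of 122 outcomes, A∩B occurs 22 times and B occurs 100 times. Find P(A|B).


P(A|B) = P(A∩B)/P(B) = (22/122)/(100/122) = 22/100 = 11/50

11/50


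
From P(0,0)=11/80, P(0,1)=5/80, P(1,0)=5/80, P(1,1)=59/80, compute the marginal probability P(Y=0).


P(Y=0) = P(0,0)+P(1,0) = 11/80 + 5/80 = 16/80 = 1/5

1/5


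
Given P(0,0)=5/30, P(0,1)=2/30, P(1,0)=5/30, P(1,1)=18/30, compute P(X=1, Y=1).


Read from table: P(X=1, Y=1) = 18/30 = 3/5

3/5


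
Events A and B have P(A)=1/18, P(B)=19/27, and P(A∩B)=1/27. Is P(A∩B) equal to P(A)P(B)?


P(A)*P(B) = 1/18*19/27 = 19/486
P(A∩B) = 1/27 != 19/486, so not independent

No, A and B are not independent


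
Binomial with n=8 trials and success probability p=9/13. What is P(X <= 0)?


P(X<=0) = P(X=0)
= 65536/815730721
= 65536/815730721

65536/815730721


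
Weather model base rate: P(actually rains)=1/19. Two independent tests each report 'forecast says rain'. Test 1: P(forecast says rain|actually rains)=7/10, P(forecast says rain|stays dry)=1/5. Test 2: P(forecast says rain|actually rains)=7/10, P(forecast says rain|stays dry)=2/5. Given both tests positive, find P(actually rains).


After test 1: P(+) = 7/10*1/19 + 1/5*18/19 = 43/190
P(B|+) = (7/190)/(43/190) = 7/43
After test 2 (use post1 as new prior): P(+) = 7/10*7/43 + 2/5*36/43 = 193/430
P(B|+,+) = (49/430)/(193/430) = 49/193

49/193


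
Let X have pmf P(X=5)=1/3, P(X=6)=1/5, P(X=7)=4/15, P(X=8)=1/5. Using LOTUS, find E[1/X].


E[1/X] = sum(g(x)*P(x))
= 1/5*1/3 + 1/6*1/5 + 1/7*4/15 + 1/8*1/5
= 137/840

137/840


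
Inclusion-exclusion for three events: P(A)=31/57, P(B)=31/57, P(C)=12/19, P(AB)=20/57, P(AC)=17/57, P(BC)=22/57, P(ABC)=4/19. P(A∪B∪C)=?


P(A∪B∪C) = P(A)+P(B)+P(C) - P(AB)-P(AC)-P(BC) + P(ABC)
= 31/57+31/57+12/19 - 20/57-17/57-22/57 + 4/19
= 17/19

17/19


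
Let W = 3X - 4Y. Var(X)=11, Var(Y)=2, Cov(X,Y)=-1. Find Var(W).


Var(3X - 4Y) = 3^2*Var(X) + (-4)^2*Var(Y) + 2*3*(-4)*Cov(X,Y)
= 9*11 + 16*2 - 24*(-1)
= 99 + 32 + 24 = 155

155


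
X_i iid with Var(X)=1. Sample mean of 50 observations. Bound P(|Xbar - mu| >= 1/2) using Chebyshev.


Var(Xbar) = Var(X)/n = 1/50
Chebyshev: P(|Xbar-mu| >= 1/2) <= Var(Xbar)/(1/2)^2 = (1/50)/(1/4) = 2/25

2/25


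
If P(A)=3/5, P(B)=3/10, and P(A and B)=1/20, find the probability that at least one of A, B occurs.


P(A∪B) = P(A) + P(B) - P(A∩B)
= 3/5 + 3/10 - 1/20 = 17/20

17/20


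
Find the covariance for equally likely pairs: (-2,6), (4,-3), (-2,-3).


E[X]=0, E[Y]=0, E[XY]=-6
Cov(X,Y) = E[XY] - E[X]E[Y] = -6 - 0*0 = -6

-6


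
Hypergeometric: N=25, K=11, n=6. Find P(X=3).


P(X=3) = C(11,3)*C(14,3) / C(25,6)
= 165*364 / 177100
= 60060/177100 = 39/115

39/115


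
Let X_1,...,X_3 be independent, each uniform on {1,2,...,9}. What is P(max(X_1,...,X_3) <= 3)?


P(max <= 3) = P(all X_i <= 3) = (P(X_1 <= 3))^3
= (3/9)^3 = (1/3)^3 = 1/27

1/27


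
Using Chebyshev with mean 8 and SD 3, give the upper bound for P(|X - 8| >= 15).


k = 15/3 = 5
Chebyshev: P(|X-mu| >= k*sigma) <= 1/k^2 = 1/5^2 = 1/25

1/25


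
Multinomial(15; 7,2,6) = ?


15! = 1307674368000
Denominator: 7!=5040 * 2!=2 * 6!=720
Coefficient = 1307674368000 / 7257600 = 180180

180180


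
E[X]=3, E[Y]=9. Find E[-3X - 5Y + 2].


E[-3X - 5Y + 2] = -3*E[X] - 5*E[Y] + 2
= (-3)*(3) + (-5)*(9) + (2)
= -9 - 45 + 2 = -52

-52


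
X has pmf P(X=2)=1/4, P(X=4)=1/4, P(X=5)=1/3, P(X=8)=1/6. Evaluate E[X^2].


E[X^2] = sum(x^2 * P(x))
= 4*1/4 + 16*1/4 + 25*1/3 + 64*1/6
= 24

24


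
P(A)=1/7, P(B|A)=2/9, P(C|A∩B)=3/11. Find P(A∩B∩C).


P(A∩B∩C) = P(A) * P(B|A) * P(C|A∩B)
= 1/7 * 2/9 * 3/11
= 2/63 * 3/11 = 2/231

2/231


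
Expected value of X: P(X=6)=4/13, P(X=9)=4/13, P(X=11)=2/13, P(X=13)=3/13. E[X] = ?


E[X] = sum(x * P(x))
= 6*4/13 + 9*4/13 + 11*2/13 + 13*3/13
= 121/13

121/13


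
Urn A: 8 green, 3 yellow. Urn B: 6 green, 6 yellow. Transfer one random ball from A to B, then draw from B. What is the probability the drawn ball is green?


P(transfer green) = 8/11; P(transfer yellow) = 3/11
If green transferred: Urn II has 7 green of 13, so P(green|green moved) = 7/13
If yellow transferred: Urn II has 6 green of 13, so P(green|yellow moved) = 6/13
By total probability: P(green) = 8/11*7/13 + 3/11*6/13 = 74/143

74/143


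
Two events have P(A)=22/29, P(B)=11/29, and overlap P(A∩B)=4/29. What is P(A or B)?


P(A∪B) = P(A) + P(B) - P(A∩B)
= 22/29 + 11/29 - 4/29 = 1

1


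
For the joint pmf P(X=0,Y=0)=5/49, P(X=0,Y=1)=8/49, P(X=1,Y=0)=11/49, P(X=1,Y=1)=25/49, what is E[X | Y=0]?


P(Y=0) = 16/49
E[X|Y=0] = (0*5 + 1*11)/16 = 11/16

11/16


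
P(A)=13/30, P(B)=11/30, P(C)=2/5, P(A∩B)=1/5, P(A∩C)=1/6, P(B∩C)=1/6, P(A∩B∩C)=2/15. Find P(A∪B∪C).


P(A∪B∪C) = P(A)+P(B)+P(C) - P(AB)-P(AC)-P(BC) + P(ABC)
= 13/30+11/30+2/5 - 1/5-1/6-1/6 + 2/15
= 4/5

4/5


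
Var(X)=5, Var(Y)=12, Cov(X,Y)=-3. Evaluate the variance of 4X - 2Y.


Var(4X - 2Y) = 4^2*Var(X) + (-2)^2*Var(Y) + 2*4*(-2)*Cov(X,Y)
= 16*5 + 4*12 - 16*(-3)
= 80 + 48 + 48 = 176

176


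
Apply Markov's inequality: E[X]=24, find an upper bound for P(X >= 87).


Markov: P(X >= a) <= E[X]/a
P(X >= 87) <= 24/87 = 8/29

8/29


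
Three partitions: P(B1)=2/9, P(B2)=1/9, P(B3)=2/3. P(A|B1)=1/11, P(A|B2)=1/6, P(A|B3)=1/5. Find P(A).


P(A) = P(A|B1)P(B1) + P(A|B2)P(B2) + P(A|B3)P(B3)
= 1/11*2/9 + 1/6*1/9 + 1/5*2/3
= 2/99 + 1/54 + 2/15 = 511/2970

511/2970


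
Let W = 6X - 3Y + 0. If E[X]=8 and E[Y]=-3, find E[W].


E[6X - 3Y + 0] = 6*E[X] - 3*E[Y] + 0
= (6)*(8) + (-3)*(-3) + (0)
= 48 + 9 + 0 = 57

57


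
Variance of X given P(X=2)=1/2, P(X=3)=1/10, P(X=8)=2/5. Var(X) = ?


E[X] = 9/2, E[X^2] = 57/2
Var(X) = E[X^2] - (E[X])^2 = 57/2 - (9/2)^2 = 33/4

33/4


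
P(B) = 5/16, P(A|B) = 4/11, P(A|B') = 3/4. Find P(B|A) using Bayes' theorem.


P(A) = P(A|B)P(B) + P(A|B')P(B') = 4/11*5/16 + 3/4*11/16 = 443/704
P(B|A) = P(A|B)P(B)/P(A) = (5/44)/(443/704) = 80/443

80/443


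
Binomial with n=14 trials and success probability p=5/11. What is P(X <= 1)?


P(X<=1) = P(X=0) + P(X=1)
= 78364164096/379749833583241 + 914248581120/379749833583241
= 992612745216/379749833583241

992612745216/379749833583241


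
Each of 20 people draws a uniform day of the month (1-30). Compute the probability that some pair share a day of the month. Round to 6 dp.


P(all different) = prod((30-i)/30 for i=0..19) = 0.000210
P(at least one match) = 1 - 0.000210 = 0.999790

0.999790


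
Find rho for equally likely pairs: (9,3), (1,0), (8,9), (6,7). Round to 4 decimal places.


Cov(X,Y) = 6.7500, Var(X) = 9.5000, Var(Y) = 12.1875
rho = Cov/(sqrt(VarX)*sqrt(VarY)) = 0.6273

0.6273


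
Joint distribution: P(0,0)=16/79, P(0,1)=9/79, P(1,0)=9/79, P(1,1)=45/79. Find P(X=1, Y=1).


Read from table: P(X=1, Y=1) = 45/79

45/79


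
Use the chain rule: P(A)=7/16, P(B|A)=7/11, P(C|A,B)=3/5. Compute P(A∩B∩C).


P(A∩B∩C) = P(A) * P(B|A) * P(C|A∩B)
= 7/16 * 7/11 * 3/5
= 49/176 * 3/5 = 147/880

147/880


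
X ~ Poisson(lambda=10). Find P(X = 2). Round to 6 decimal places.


P(X=2) = e^(-10) * 10^2 / 2!
≈ 0.00004539992976 * 100 / 2
≈ 0.002270

0.002270


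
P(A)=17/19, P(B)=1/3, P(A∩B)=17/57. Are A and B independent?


P(A)*P(B) = 17/19*1/3 = 17/57
P(A∩B) = 17/57, which equals P(A)P(B), so independent

Yes, A and B are independent


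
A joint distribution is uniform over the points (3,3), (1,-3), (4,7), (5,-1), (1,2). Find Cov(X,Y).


E[X]=14/5, E[Y]=8/5, E[XY]=31/5
Cov(X,Y) = E[XY] - E[X]E[Y] = 31/5 - 14/5*8/5 = 43/25

43/25


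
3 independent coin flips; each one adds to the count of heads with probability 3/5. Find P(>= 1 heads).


P(at least one) = 1 - P(none)
P(none) = (1 - 3/5)^3 = (2/5)^3 = 8/125
P(at least one) = 1 - 8/125 = 117/125

117/125


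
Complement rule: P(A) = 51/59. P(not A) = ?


P(A') = 1 - P(A) = 1 - 51/59 = 8/59

8/59


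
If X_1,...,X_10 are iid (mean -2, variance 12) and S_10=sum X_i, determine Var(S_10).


By independence, Var(S_n) = n*Var(X_1) = 10*12 = 120

120


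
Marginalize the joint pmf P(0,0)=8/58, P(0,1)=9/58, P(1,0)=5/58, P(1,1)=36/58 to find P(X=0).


P(X=0) = P(0,0)+P(0,1) = 8/58 + 9/58 = 17/58

17/58


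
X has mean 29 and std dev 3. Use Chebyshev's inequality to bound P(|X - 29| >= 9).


k = 9/3 = 3
Chebyshev: P(|X-mu| >= k*sigma) <= 1/k^2 = 1/3^2 = 1/9

1/9


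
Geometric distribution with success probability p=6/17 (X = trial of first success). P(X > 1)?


P(X > 1) = P(first 1 trials all fail) = (1-p)^1 = (11/17)^1 = 11/17

11/17


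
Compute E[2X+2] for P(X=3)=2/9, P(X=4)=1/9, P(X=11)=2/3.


E[2X+2] = sum(g(x)*P(x))
= 8*2/9 + 10*1/9 + 24*2/3
= 170/9

170/9


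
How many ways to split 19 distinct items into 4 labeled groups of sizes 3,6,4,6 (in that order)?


19! = 121645100408832000
Denominator: 3!=6 * 6!=720 * 4!=24 * 6!=720
Coefficient = 121645100408832000 / 74649600 = 1629547920

1629547920


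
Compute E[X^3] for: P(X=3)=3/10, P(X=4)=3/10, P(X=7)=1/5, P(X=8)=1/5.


E[X^3] = sum(x^3 * P(x))
= 27*3/10 + 64*3/10 + 343*1/5 + 512*1/5
= 1983/10

1983/10


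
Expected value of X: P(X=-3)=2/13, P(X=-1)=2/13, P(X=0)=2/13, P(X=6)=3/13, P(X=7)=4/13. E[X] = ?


E[X] = sum(x * P(x))
= -3*2/13 - 1*2/13 + 0*2/13 + 6*3/13 + 7*4/13
= 38/13

38/13


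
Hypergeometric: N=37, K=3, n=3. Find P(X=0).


P(X=0) = C(3,0)*C(34,3) / C(37,3)
= 1*5984 / 7770
= 5984/7770 = 2992/3885

2992/3885


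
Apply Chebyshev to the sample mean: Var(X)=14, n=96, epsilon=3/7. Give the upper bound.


Var(Xbar) = Var(X)/n = 14/96
Chebyshev: P(|Xbar-mu| >= 3/7) <= Var(Xbar)/(3/7)^2 = (7/48)/(9/49) = 343/432

343/432


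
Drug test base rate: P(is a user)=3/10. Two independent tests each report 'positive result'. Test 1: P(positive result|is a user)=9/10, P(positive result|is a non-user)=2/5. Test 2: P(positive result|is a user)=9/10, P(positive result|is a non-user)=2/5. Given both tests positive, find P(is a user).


After test 1: P(+) = 9/10*3/10 + 2/5*7/10 = 11/20
P(B|+) = (27/100)/(11/20) = 27/55
After test 2 (use post1 as new prior): P(+) = 9/10*27/55 + 2/5*28/55 = 71/110
P(B|+,+) = (243/550)/(71/110) = 243/355

243/355


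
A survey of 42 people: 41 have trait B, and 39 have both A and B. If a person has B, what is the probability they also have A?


P(A|B) = P(A∩B)/P(B) = (39/42)/(41/42) = 39/41

39/41


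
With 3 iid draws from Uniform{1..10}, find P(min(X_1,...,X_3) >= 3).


P(min >= 3) = P(all X_i >= 3) = (P(X_1 >= 3))^3
= (8/10)^3 = (4/5)^3 = 64/125

64/125


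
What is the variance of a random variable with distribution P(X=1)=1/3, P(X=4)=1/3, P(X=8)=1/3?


E[X] = 13/3, E[X^2] = 27
Var(X) = E[X^2] - (E[X])^2 = 27 - (13/3)^2 = 74/9

74/9


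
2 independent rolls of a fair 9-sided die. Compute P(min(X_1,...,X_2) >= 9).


P(min >= 9) = P(all X_i >= 9) = (P(X_1 >= 9))^2
= (1/9)^2 = 1/81

1/81


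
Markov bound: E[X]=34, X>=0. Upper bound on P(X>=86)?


Markov: P(X >= a) <= E[X]/a
P(X >= 86) <= 34/86 = 17/43

17/43


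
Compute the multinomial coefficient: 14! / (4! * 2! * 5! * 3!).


14! = 87178291200
Denominator: 4!=24 * 2!=2 * 5!=120 * 3!=6
Coefficient = 87178291200 / 34560 = 2522520

2522520


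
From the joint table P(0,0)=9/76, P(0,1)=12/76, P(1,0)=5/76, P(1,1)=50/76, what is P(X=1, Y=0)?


Read from table: P(X=1, Y=0) = 5/76

5/76


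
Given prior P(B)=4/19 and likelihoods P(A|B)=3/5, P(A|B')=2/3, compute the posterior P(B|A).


P(A) = P(A|B)P(B) + P(A|B')P(B') = 3/5*4/19 + 2/3*15/19 = 62/95
P(B|A) = P(A|B)P(B)/P(A) = (12/95)/(62/95) = 6/31

6/31


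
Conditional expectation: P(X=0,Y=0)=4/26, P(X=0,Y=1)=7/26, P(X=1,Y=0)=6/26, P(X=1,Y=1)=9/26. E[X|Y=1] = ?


P(Y=1) = 16/26
E[X|Y=1] = (0*7 + 1*9)/16 = 9/16

9/16


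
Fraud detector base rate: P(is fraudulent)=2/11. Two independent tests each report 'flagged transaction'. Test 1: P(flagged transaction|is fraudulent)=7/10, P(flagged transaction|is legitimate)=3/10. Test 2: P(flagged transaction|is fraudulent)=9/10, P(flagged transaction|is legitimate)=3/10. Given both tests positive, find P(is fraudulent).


After test 1: P(+) = 7/10*2/11 + 3/10*9/11 = 41/110
P(B|+) = (7/55)/(41/110) = 14/41
After test 2 (use post1 as new prior): P(+) = 9/10*14/41 + 3/10*27/41 = 207/410
P(B|+,+) = (63/205)/(207/410) = 14/23

14/23


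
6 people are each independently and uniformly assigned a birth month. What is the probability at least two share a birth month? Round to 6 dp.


P(all different) = prod((12-i)/12 for i=0..5) = 0.222801
P(at least one match) = 1 - 0.222801 = 0.777199

0.777199


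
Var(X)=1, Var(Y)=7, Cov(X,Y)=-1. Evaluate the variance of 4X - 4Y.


Var(4X - 4Y) = 4^2*Var(X) + (-4)^2*Var(Y) + 2*4*(-4)*Cov(X,Y)
= 16*1 + 16*7 - 32*(-1)
= 16 + 112 + 32 = 160

160


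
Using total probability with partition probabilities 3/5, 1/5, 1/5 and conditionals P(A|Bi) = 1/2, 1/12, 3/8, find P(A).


P(A) = P(A|B1)P(B1) + P(A|B2)P(B2) + P(A|B3)P(B3)
= 1/2*3/5 + 1/12*1/5 + 3/8*1/5
= 3/10 + 1/60 + 3/40 = 47/120

47/120


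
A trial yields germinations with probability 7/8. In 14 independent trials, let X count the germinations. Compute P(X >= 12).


P(X>=12) = P(X=12) + P(X=13) + P(X=14)
= 1259557135291/4398046511104 + 678223072849/2199023255552 + 678223072849/4398046511104
= 1647113176919/2199023255552

1647113176919/2199023255552


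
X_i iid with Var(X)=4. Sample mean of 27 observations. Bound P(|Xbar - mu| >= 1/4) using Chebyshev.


Var(Xbar) = Var(X)/n = 4/27
Chebyshev: P(|Xbar-mu| >= 1/4) <= Var(Xbar)/(1/4)^2 = (4/27)/(1/16) = 64/27
Bound exceeds 1, so trivial bound: 1

1


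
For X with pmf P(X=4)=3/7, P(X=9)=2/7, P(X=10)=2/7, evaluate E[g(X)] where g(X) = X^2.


E[X^2] = sum(g(x)*P(x))
= 16*3/7 + 81*2/7 + 100*2/7
= 410/7

410/7


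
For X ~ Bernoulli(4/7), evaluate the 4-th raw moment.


For Bernoulli: X in {0,1}
E[X^4] = 0^4*(1-4/7) + 1^4*4/7 = 4/7

4/7


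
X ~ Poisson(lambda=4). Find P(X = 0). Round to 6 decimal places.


P(X=0) = e^(-4) * 4^0 / 0!
≈ 0.01831563889 * 1 / 1
≈ 0.018316

0.018316


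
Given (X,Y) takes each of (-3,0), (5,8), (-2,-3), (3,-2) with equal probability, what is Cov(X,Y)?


E[X]=3/4, E[Y]=3/4, E[XY]=10
Cov(X,Y) = E[XY] - E[X]E[Y] = 10 - 3/4*3/4 = 151/16

151/16


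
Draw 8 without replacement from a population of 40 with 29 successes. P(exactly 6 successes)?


P(X=6) = C(29,6)*C(11,2) / C(40,8)
= 475020*55 / 76904685
= 26126100/76904685 = 4060/11951

4060/11951


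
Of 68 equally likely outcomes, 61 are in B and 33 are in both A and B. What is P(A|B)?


P(A|B) = P(A∩B)/P(B) = (33/68)/(61/68) = 33/61

33/61


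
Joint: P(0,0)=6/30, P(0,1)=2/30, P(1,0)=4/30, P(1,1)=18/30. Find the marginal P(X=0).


P(X=0) = P(0,0)+P(0,1) = 6/30 + 2/30 = 8/30 = 4/15

4/15


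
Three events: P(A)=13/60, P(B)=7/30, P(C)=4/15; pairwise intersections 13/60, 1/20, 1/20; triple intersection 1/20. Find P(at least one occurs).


P(A∪B∪C) = P(A)+P(B)+P(C) - P(AB)-P(AC)-P(BC) + P(ABC)
= 13/60+7/30+4/15 - 13/60-1/20-1/20 + 1/20
= 9/20

9/20


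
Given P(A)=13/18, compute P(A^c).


P(A') = 1 - P(A) = 1 - 13/18 = 5/18

5/18


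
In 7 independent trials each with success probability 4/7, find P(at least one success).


P(at least one) = 1 - P(none)
P(none) = (1 - 4/7)^7 = (3/7)^7 = 2187/823543
P(at least one) = 1 - 2187/823543 = 821356/823543

821356/823543


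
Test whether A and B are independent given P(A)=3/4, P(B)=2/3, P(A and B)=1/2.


P(A)*P(B) = 3/4*2/3 = 1/2
P(A∩B) = 1/2, which equals P(A)P(B), so independent

Yes, A and B are independent


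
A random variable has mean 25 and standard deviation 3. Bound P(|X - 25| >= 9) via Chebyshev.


k = 9/3 = 3
Chebyshev: P(|X-mu| >= k*sigma) <= 1/k^2 = 1/3^2 = 1/9

1/9


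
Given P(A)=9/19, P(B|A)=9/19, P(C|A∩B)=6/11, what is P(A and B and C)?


P(A∩B∩C) = P(A) * P(B|A) * P(C|A∩B)
= 9/19 * 9/19 * 6/11
= 81/361 * 6/11 = 486/3971

486/3971


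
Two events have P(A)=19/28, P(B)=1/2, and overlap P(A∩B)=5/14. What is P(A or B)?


P(A∪B) = P(A) + P(B) - P(A∩B)
= 19/28 + 1/2 - 5/14 = 23/28

23/28


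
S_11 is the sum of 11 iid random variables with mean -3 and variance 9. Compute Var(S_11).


By independence, Var(S_n) = n*Var(X_1) = 11*9 = 99

99


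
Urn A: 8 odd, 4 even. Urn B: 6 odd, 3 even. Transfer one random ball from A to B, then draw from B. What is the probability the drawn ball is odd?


P(transfer odd) = 8/12 = 2/3; P(transfer even) = 1/3
If odd transferred: Urn II has 7 odd of 10, so P(odd|odd moved) = 7/10
If even transferred: Urn II has 6 odd of 10, so P(odd|even moved) = 3/5
By total probability: P(odd) = 2/3*7/10 + 1/3*3/5 = 2/3

2/3


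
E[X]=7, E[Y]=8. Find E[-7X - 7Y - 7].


E[-7X - 7Y - 7] = -7*E[X] - 7*E[Y] - 7
= (-7)*(7) + (-7)*(8) + (-7)
= -49 - 56 - 7 = -112

-112


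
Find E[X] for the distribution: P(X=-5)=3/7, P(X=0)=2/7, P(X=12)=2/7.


E[X] = sum(x * P(x))
= -5*3/7 + 0*2/7 + 12*2/7
= 9/7

9/7


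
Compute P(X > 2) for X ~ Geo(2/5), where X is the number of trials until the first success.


P(X > 2) = P(first 2 trials all fail) = (1-p)^2 = (3/5)^2 = 9/25

9/25


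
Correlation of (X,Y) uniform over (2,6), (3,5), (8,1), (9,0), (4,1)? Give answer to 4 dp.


Cov(X,Y) = -5.7200, Var(X) = 7.7600, Var(Y) = 5.8400
rho = Cov/(sqrt(VarX)*sqrt(VarY)) = -0.8497

-0.8497


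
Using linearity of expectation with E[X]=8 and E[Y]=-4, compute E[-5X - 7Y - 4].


E[-5X - 7Y - 4] = -5*E[X] - 7*E[Y] - 4
= (-5)*(8) + (-7)*(-4) + (-4)
= -40 + 28 - 4 = -16

-16


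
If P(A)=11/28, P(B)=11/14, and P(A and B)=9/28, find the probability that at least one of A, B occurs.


P(A∪B) = P(A) + P(B) - P(A∩B)
= 11/28 + 11/14 - 9/28 = 6/7

6/7


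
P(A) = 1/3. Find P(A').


P(A') = 1 - P(A) = 1 - 1/3 = 2/3

2/3


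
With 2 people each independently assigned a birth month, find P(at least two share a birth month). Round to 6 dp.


P(all different) = prod((12-i)/12 for i=0..1) = 0.916667
P(at least one match) = 1 - 0.916667 = 0.083333

0.083333


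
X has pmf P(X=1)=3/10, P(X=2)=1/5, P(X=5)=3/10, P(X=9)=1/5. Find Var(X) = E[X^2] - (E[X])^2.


E[X] = 4, E[X^2] = 124/5
Var(X) = E[X^2] - (E[X])^2 = 124/5 - (4)^2 = 44/5

44/5


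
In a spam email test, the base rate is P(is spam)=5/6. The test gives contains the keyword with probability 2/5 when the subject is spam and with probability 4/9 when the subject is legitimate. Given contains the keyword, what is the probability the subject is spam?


P(A) = P(A|B)P(B) + P(A|B')P(B') = 2/5*5/6 + 4/9*1/6 = 11/27
P(B|A) = P(A|B)P(B)/P(A) = (1/3)/(11/27) = 9/11

9/11


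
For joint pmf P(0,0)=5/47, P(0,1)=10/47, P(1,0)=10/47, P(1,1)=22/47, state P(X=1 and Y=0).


Read from table: P(X=1, Y=0) = 10/47

10/47


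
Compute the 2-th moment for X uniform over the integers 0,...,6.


E[X^2] = (1/7) * sum(x^2 for x=0..6)
= 91/7 = 13

13


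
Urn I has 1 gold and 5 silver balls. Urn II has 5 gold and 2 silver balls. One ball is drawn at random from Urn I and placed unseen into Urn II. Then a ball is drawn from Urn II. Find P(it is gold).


P(transfer gold) = 1/6; P(transfer silver) = 5/6
If gold transferred: Urn II has 6 gold of 8, so P(gold|gold moved) = 3/4
If silver transferred: Urn II has 5 gold of 8, so P(gold|silver moved) = 5/8
By total probability: P(gold) = 1/6*3/4 + 5/6*5/8 = 31/48

31/48


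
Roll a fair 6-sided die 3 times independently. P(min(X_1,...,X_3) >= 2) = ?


P(min >= 2) = P(all X_i >= 2) = (P(X_1 >= 2))^3
= (5/6)^3 = 125/216

125/216


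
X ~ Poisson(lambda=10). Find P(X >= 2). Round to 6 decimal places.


P(X>=2) = 1 - P(X<=1) = 1 - (e^(-10)*10^0/0! + e^(-10)*10^1/1!)
≈ 1 - (0.0000453999 + 0.0004539993)
= 1 - 0.0004993992 = 0.9995006008
≈ 0.999501

0.999501


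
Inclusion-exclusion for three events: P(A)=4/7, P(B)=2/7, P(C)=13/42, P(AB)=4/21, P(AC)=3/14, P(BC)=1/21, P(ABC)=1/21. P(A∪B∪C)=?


P(A∪B∪C) = P(A)+P(B)+P(C) - P(AB)-P(AC)-P(BC) + P(ABC)
= 4/7+2/7+13/42 - 4/21-3/14-1/21 + 1/21
= 16/21

16/21


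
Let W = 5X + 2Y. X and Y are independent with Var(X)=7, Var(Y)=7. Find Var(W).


Independence => Cov(X,Y)=0
Var(5X + 2Y) = 5^2*Var(X) + 2^2*Var(Y)
= 25*7 + 4*7 = 203

203


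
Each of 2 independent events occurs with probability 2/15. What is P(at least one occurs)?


P(at least one) = 1 - P(none)
P(none) = (1 - 2/15)^2 = (13/15)^2 = 169/225
P(at least one) = 1 - 169/225 = 56/225

56/225


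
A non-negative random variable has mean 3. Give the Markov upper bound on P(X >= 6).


Markov: P(X >= a) <= E[X]/a
P(X >= 6) <= 3/6 = 1/2

1/2


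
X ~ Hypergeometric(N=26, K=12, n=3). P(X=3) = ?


P(X=3) = C(12,3)*C(14,0) / C(26,3)
= 220*1 / 2600
= 220/2600 = 11/130

11/130


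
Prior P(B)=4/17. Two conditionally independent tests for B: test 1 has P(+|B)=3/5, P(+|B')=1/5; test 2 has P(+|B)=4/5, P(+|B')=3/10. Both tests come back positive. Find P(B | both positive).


After test 1: P(+) = 3/5*4/17 + 1/5*13/17 = 5/17
P(B|+) = (12/85)/(5/17) = 12/25
After test 2 (use post1 as new prior): P(+) = 4/5*12/25 + 3/10*13/25 = 27/50
P(B|+,+) = (48/125)/(27/50) = 32/45

32/45


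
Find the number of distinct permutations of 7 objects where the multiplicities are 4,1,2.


7! = 5040
Denominator: 4!=24 * 1!=1 * 2!=2
Coefficient = 5040 / 48 = 105

105


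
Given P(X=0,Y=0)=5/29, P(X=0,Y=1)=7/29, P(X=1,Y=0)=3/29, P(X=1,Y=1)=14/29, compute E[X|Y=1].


P(Y=1) = 21/29
E[X|Y=1] = (0*7 + 1*14)/21 = 14/21 = 2/3

2/3


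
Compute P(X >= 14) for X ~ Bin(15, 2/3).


P(X>=14) = P(X=14) + P(X=15)
= 81920/4782969 + 32768/14348907
= 278528/14348907

278528/14348907


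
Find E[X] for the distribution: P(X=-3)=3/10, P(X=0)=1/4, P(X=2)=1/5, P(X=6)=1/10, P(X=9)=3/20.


E[X] = sum(x * P(x))
= -3*3/10 + 0*1/4 + 2*1/5 + 6*1/10 + 9*3/20
= 29/20

29/20


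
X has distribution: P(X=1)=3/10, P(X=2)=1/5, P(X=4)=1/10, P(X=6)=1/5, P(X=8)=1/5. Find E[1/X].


E[1/X] = sum(g(x)*P(x))
= 1*3/10 + 1/2*1/5 + 1/4*1/10 + 1/6*1/5 + 1/8*1/5
= 29/60

29/60


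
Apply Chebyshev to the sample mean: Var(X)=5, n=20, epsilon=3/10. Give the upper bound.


Var(Xbar) = Var(X)/n = 5/20
Chebyshev: P(|Xbar-mu| >= 3/10) <= Var(Xbar)/(3/10)^2 = (1/4)/(9/100) = 25/9
Bound exceeds 1, so trivial bound: 1

1


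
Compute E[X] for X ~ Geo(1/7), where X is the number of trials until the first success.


For geometric (trials until first success), E[X] = 1/p = 1/(1/7) = 7

7


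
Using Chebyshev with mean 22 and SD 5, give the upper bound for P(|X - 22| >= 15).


k = 15/5 = 3
Chebyshev: P(|X-mu| >= k*sigma) <= 1/k^2 = 1/3^2 = 1/9

1/9


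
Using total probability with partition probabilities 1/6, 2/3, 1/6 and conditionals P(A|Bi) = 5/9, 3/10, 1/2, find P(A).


P(A) = P(A|B1)P(B1) + P(A|B2)P(B2) + P(A|B3)P(B3)
= 5/9*1/6 + 3/10*2/3 + 1/2*1/6
= 5/54 + 1/5 + 1/12 = 203/540

203/540


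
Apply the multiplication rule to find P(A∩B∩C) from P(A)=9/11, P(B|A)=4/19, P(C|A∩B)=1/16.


P(A∩B∩C) = P(A) * P(B|A) * P(C|A∩B)
= 9/11 * 4/19 * 1/16
= 36/209 * 1/16 = 9/836

9/836


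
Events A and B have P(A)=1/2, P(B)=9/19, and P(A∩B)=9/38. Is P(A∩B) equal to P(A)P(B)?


P(A)*P(B) = 1/2*9/19 = 9/38
P(A∩B) = 9/38, which equals P(A)P(B), so independent

Yes, A and B are independent


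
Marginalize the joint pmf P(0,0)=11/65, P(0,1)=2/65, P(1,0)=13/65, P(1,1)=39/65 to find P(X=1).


P(X=1) = P(1,0)+P(1,1) = 13/65 + 39/65 = 52/65 = 4/5

4/5


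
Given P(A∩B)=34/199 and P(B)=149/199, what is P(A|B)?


P(A|B) = P(A∩B)/P(B) = (34/199)/(149/199) = 34/149

34/149


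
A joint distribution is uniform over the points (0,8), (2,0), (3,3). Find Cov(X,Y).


E[X]=5/3, E[Y]=11/3, E[XY]=3
Cov(X,Y) = E[XY] - E[X]E[Y] = 3 - 5/3*11/3 = -28/9

-28/9


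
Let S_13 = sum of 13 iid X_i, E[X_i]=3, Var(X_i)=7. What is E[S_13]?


E[S_n] = n*E[X_1] = 13*3 = 39

39


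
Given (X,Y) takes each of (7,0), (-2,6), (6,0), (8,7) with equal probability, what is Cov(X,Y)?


E[X]=19/4, E[Y]=13/4, E[XY]=11
Cov(X,Y) = E[XY] - E[X]E[Y] = 11 - 19/4*13/4 = -71/16

-71/16


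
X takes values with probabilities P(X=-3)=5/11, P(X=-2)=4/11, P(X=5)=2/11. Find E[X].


E[X] = sum(x * P(x))
= -3*5/11 - 2*4/11 + 5*2/11
= -13/11

-13/11


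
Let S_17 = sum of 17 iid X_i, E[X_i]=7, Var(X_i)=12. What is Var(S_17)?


By independence, Var(S_n) = n*Var(X_1) = 17*12 = 204

204


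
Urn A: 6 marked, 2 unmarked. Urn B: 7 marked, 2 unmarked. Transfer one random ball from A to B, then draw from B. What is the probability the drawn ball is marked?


P(transfer marked) = 6/8 = 3/4; P(transfer unmarked) = 1/4
If marked transferred: Urn II has 8 marked of 10, so P(marked|marked moved) = 4/5
If unmarked transferred: Urn II has 7 marked of 10, so P(marked|unmarked moved) = 7/10
By total probability: P(marked) = 3/4*4/5 + 1/4*7/10 = 31/40

31/40


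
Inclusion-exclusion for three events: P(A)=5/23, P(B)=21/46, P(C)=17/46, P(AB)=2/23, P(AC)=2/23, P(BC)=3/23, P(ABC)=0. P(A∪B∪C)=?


P(A∪B∪C) = P(A)+P(B)+P(C) - P(AB)-P(AC)-P(BC) + P(ABC)
= 5/23+21/46+17/46 - 2/23-2/23-3/23 + 0
= 17/23

17/23


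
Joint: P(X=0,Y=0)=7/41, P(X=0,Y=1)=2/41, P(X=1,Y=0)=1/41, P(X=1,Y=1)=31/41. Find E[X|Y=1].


P(Y=1) = 33/41
E[X|Y=1] = (0*2 + 1*31)/33 = 31/33

31/33


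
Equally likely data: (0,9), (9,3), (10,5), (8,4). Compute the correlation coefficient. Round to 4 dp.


Cov(X,Y) = -8.1875, Var(X) = 15.6875, Var(Y) = 5.1875
rho = Cov/(sqrt(VarX)*sqrt(VarY)) = -0.9076

-0.9076


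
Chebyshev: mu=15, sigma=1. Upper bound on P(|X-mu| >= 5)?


k = 5/1 = 5
Chebyshev: P(|X-mu| >= k*sigma) <= 1/k^2 = 1/5^2 = 1/25

1/25


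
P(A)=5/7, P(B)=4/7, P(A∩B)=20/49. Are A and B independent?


P(A)*P(B) = 5/7*4/7 = 20/49
P(A∩B) = 20/49, which equals P(A)P(B), so independent

Yes, A and B are independent


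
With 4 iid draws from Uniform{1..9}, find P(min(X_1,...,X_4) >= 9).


P(min >= 9) = P(all X_i >= 9) = (P(X_1 >= 9))^4
= (1/9)^4 = 1/6561

1/6561


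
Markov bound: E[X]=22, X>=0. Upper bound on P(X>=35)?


Markov: P(X >= a) <= E[X]/a
P(X >= 35) <= 22/35

22/35


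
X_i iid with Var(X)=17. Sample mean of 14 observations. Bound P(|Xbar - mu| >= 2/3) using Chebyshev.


Var(Xbar) = Var(X)/n = 17/14
Chebyshev: P(|Xbar-mu| >= 2/3) <= Var(Xbar)/(2/3)^2 = (17/14)/(4/9) = 153/56
Bound exceeds 1, so trivial bound: 1

1


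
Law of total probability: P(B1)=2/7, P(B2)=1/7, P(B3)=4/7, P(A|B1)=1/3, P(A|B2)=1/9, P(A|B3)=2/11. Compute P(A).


P(A) = P(A|B1)P(B1) + P(A|B2)P(B2) + P(A|B3)P(B3)
= 1/3*2/7 + 1/9*1/7 + 2/11*4/7
= 2/21 + 1/63 + 8/77 = 149/693

149/693


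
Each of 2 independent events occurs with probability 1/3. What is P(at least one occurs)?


P(at least one) = 1 - P(none)
P(none) = (1 - 1/3)^2 = (2/3)^2 = 4/9
P(at least one) = 1 - 4/9 = 5/9

5/9


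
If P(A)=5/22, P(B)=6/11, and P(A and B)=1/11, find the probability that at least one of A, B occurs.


P(A∪B) = P(A) + P(B) - P(A∩B)
= 5/22 + 6/11 - 1/11 = 15/22

15/22


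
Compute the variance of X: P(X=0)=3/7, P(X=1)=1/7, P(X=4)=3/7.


E[X] = 13/7, E[X^2] = 7
Var(X) = E[X^2] - (E[X])^2 = 7 - (13/7)^2 = 174/49

174/49


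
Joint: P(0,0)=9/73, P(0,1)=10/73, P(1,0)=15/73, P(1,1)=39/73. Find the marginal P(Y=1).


P(Y=1) = P(0,1)+P(1,1) = 10/73 + 39/73 = 49/73

49/73


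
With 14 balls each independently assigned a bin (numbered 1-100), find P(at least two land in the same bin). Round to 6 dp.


P(all different) = prod((100-i)/100 for i=0..13) = 0.385214
P(at least one match) = 1 - 0.385214 = 0.614786

0.614786


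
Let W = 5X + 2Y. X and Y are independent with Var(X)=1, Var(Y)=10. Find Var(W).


Independence => Cov(X,Y)=0
Var(5X + 2Y) = 5^2*Var(X) + 2^2*Var(Y)
= 25*1 + 4*10 = 65

65


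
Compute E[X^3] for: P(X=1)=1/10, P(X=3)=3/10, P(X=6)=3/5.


E[X^3] = sum(x^3 * P(x))
= 1*1/10 + 27*3/10 + 216*3/5
= 689/5

689/5


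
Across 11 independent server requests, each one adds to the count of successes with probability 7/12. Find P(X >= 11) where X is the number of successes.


P(X>=11) = P(X=11)
= 1977326743/743008370688
= 1977326743/743008370688

1977326743/743008370688


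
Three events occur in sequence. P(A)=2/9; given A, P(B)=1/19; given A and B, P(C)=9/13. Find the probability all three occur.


P(A∩B∩C) = P(A) * P(B|A) * P(C|A∩B)
= 2/9 * 1/19 * 9/13
= 2/171 * 9/13 = 2/247

2/247


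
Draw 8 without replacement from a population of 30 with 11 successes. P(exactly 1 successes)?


P(X=1) = C(11,1)*C(19,7) / C(30,8)
= 11*50388 / 5852925
= 554268/5852925 = 14212/150075

14212/150075


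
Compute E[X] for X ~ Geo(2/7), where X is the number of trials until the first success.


For geometric (trials until first success), E[X] = 1/p = 1/(2/7) = 7/2

7/2


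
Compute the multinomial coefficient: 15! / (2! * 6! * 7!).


15! = 1307674368000
Denominator: 2!=2 * 6!=720 * 7!=5040
Coefficient = 1307674368000 / 7257600 = 180180

180180


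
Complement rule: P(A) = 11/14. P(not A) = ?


P(A') = 1 - P(A) = 1 - 11/14 = 3/14

3/14


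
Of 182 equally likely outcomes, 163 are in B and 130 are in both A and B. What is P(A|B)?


P(A|B) = P(A∩B)/P(B) = (130/182)/(163/182) = 130/163

130/163


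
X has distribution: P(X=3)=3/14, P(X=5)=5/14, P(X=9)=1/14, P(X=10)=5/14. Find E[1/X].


E[1/X] = sum(g(x)*P(x))
= 1/3*3/14 + 1/5*5/14 + 1/9*1/14 + 1/10*5/14
= 47/252

47/252


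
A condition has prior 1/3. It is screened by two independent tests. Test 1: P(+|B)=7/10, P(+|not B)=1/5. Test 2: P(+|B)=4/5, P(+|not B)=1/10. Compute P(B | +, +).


After test 1: P(+) = 7/10*1/3 + 1/5*2/3 = 11/30
P(B|+) = (7/30)/(11/30) = 7/11
After test 2 (use post1 as new prior): P(+) = 4/5*7/11 + 1/10*4/11 = 6/11
P(B|+,+) = (28/55)/(6/11) = 14/15

14/15
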